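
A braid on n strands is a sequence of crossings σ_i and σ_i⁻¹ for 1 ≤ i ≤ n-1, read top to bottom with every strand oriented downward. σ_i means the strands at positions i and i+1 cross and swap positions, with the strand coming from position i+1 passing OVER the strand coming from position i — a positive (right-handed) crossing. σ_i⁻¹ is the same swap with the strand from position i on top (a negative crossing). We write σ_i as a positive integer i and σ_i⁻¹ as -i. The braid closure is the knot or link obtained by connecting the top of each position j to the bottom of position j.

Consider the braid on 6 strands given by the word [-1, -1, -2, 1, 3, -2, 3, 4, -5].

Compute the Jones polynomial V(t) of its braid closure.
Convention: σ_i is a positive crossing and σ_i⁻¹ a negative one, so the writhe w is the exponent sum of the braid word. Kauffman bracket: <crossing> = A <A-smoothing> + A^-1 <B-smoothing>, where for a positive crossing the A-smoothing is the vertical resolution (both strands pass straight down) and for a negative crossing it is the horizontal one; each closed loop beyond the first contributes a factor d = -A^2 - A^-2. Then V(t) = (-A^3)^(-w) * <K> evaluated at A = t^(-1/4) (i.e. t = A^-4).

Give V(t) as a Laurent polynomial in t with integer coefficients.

t^2 - t + 2 - 2*t^-1 + t^-2 - t^-3 + t^-4

Derivation:
The presented braid s1^-1 s1^-1 s2^-1 s1 s3 s2^-1 s3 s4 s5^-1 on 6 strands reduces by inverse Markov moves (closure unchanged at each step):
  Destabilize: the word has the form β·s5^-1 where s5^-1 occurs only as the final letter (β ∈ B_5); drop it and the last strand → 5 strands.
  Destabilize: the word has the form β·s4 where s4 occurs only as the final letter (β ∈ B_4); drop it and the last strand → 4 strands.
Reduced to β = s1^-1 s1^-1 s2^-1 s1 s3 s2^-1 s3 on 4 strands, 7 crossings.
Compute on β:
Braid: s1^-1 s1^-1 s2^-1 s1 s3 s2^-1 s3 on 4 strands, 7 crossings.
Writhe w = (#positive) - (#negative) = 3 - 4 = -1.
Enumerate smoothing states for the bracket polynomial. There are 2^7 = 128 states.
For each crossing: s=0 is the vertical smoothing, s=1 horizontal. Crossing k contributes A^(sign_k * (1 - 2*s_k)); loop factor d = -A^2 - A^-2.
Tabulate the states by total A-exponent and number of loops L (A-exp: L × count):
  A^7: L=4 ×1
  A^5: L=3 ×7
  A^3: L=2 ×17, L=4 ×4
  A^1: L=1 ×14, L=3 ×20, L=5 ×1
  A^-1: L=2 ×27, L=4 ×8
  A^-3: L=1 ×5, L=3 ×15, L=5 ×1
  A^-5: L=2 ×4, L=4 ×3
  A^-7: L=3 ×1
Each group contributes A^e * Σ count * d^(L-1):
Powers of d = -A^2 - A^-2: d^2 = A^4 + 2 + A^-4; d^3 = -A^6 - 3*A^2 - 3*A^-2 - A^-6; d^4 = A^8 + 4*A^4 + 6 + 4*A^-4 + A^-8.
  A^7 * (d^3) = -A^13 - 3*A^9 - 3*A^5 - A
  A^5 * (7*d^2) = 7*A^9 + 14*A^5 + 7*A
  A^3 * (17*d + 4*d^3) = -4*A^9 - 29*A^5 - 29*A - 4*A^-3
  A^1 * (14 + 20*d^2 + d^4) = A^9 + 24*A^5 + 60*A + 24*A^-3 + A^-7
  A^-1 * (27*d + 8*d^3) = -8*A^5 - 51*A - 51*A^-3 - 8*A^-7
  A^-3 * (5 + 15*d^2 + d^4) = A^5 + 19*A + 41*A^-3 + 19*A^-7 + A^-11
  A^-5 * (4*d + 3*d^3) = -3*A - 13*A^-3 - 13*A^-7 - 3*A^-11
  A^-7 * (d^2) = A^-3 + 2*A^-7 + A^-11
Summing the groups: <K> = -A^13 + A^9 - A^5 + 2*A - 2*A^-3 + A^-7 - A^-11
Normalise by the writhe: (-A^3)^(-w) = (-A^3)^(1) = -A^3, so f(A) = -A^3 * <K> = A^16 - A^12 + A^8 - 2*A^4 + 2 - A^-4 + A^-8.
Substitute A = t^(-1/4), i.e. A^e → t^(-e/4): V(t) = t^2 - t + 2 - 2*t^-1 + t^-2 - t^-3 + t^-4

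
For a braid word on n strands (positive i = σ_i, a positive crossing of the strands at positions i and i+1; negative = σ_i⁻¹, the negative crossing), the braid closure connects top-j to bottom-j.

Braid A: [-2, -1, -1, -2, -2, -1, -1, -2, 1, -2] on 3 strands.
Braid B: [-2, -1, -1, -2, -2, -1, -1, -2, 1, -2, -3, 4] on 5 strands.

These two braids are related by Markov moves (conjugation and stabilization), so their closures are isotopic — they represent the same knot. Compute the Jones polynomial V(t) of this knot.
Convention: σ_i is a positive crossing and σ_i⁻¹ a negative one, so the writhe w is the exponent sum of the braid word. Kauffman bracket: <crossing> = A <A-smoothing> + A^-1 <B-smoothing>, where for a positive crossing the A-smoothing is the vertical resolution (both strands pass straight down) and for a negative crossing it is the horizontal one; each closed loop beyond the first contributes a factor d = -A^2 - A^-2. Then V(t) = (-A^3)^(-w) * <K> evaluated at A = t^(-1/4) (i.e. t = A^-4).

Markov-equivalent braids have isotopic closures, hence identical knot invariants. Strip the Markov moves from each word to reach a common short braid β, then compute V(t) once on β.
Braid A: s2^-1 s1^-1 s1^-1 s2^-1 s2^-1 s1^-1 s1^-1 s2^-1 s1 s2^-1 on 3 strands has no conjugating prefix/suffix or stabilization to strip; take β = s2^-1 s1^-1 s1^-1 s2^-1 s2^-1 s1^-1 s1^-1 s2^-1 s1 s2^-1.
Braid B: s2^-1 s1^-1 s1^-1 s2^-1 s2^-1 s1^-1 s1^-1 s2^-1 s1 s2^-1 s3^-1 s4 on 5 strands reduces by inverse Markov moves (closure unchanged at each step):
  Destabilize: the word has the form β·s4 where s4 occurs only as the final letter (β ∈ B_4); drop it and the last strand → 4 strands.
  Destabilize: the word has the form β·s3^-1 where s3^-1 occurs only as the final letter (β ∈ B_3); drop it and the last strand → 3 strands.
Reduced to β = s2^-1 s1^-1 s1^-1 s2^-1 s2^-1 s1^-1 s1^-1 s2^-1 s1 s2^-1 on 3 strands, 10 crossings.
Both give the same β = s2^-1 s1^-1 s1^-1 s2^-1 s2^-1 s1^-1 s1^-1 s2^-1 s1 s2^-1 on 3 strands, so one state sum suffices:
Braid: s2^-1 s1^-1 s1^-1 s2^-1 s2^-1 s1^-1 s1^-1 s2^-1 s1 s2^-1 on 3 strands, 10 crossings.
Writhe w = (#positive) - (#negative) = 1 - 9 = -8.
Enumerate smoothing states for the bracket polynomial. There are 2^10 = 1024 states.
Each crossing splits two ways (0=vertical, 1=horizontal). The state's weight is A^(#A-smoothings - #B-smoothings) * d^(loops - 1).
Tabulate the states by total A-exponent and number of loops L (A-exp: L × count):
  A^10: L=6 ×1
  A^8: L=5 ×10
  A^6: L=4 ×41, L=6 ×4
  A^4: L=3 ×86, L=5 ×34
  A^2: L=2 ×92, L=4 ×114, L=6 ×4
  A^0: L=1 ×40, L=3 ×185, L=5 ×27
  A^-2: L=2 ×142, L=4 ×67, L=6 ×1
  A^-4: L=1 ×40, L=3 ×76, L=5 ×4
  A^-6: L=2 ×39, L=4 ×6
  A^-8: L=1 ×5, L=3 ×5
  A^-10: L=2 ×1
Each group contributes A^e * Σ count * d^(L-1):
Powers of d = -A^2 - A^-2: d^2 = A^4 + 2 + A^-4; d^3 = -A^6 - 3*A^2 - 3*A^-2 - A^-6; d^4 = A^8 + 4*A^4 + 6 + 4*A^-4 + A^-8; d^5 = -A^10 - 5*A^6 - 10*A^2 - 10*A^-2 - 5*A^-6 - A^-10.
  A^10 * (d^5) = -A^20 - 5*A^16 - 10*A^12 - 10*A^8 - 5*A^4 - 1
  A^8 * (10*d^4) = 10*A^16 + 40*A^12 + 60*A^8 + 40*A^4 + 10
  A^6 * (41*d^3 + 4*d^5) = -4*A^16 - 61*A^12 - 163*A^8 - 163*A^4 - 61 - 4*A^-4
  A^4 * (86*d^2 + 34*d^4) = 34*A^12 + 222*A^8 + 376*A^4 + 222 + 34*A^-4
  A^2 * (92*d + 114*d^3 + 4*d^5) = -4*A^12 - 134*A^8 - 474*A^4 - 474 - 134*A^-4 - 4*A^-8
  A^0 * (40 + 185*d^2 + 27*d^4) = 27*A^8 + 293*A^4 + 572 + 293*A^-4 + 27*A^-8
  A^-2 * (142*d + 67*d^3 + d^5) = -A^8 - 72*A^4 - 353 - 353*A^-4 - 72*A^-8 - A^-12
  A^-4 * (40 + 76*d^2 + 4*d^4) = 4*A^4 + 92 + 216*A^-4 + 92*A^-8 + 4*A^-12
  A^-6 * (39*d + 6*d^3) = -6 - 57*A^-4 - 57*A^-8 - 6*A^-12
  A^-8 * (5 + 5*d^2) = 5*A^-4 + 15*A^-8 + 5*A^-12
  A^-10 * (d) = -A^-8 - A^-12
Summing the groups: <K> = -A^20 + A^16 - A^12 + A^8 - A^4 + 1 + A^-12
Normalise by the writhe: (-A^3)^(-w) = (-A^3)^(8) = A^24, so f(A) = A^24 * <K> = -A^44 + A^40 - A^36 + A^32 - A^28 + A^24 + A^12.
Substitute A = t^(-1/4), i.e. A^e → t^(-e/4): V(t) = t^-3 + t^-6 - t^-7 + t^-8 - t^-9 + t^-10 - t^-11

Answer: t^-3 + t^-6 - t^-7 + t^-8 - t^-9 + t^-10 - t^-11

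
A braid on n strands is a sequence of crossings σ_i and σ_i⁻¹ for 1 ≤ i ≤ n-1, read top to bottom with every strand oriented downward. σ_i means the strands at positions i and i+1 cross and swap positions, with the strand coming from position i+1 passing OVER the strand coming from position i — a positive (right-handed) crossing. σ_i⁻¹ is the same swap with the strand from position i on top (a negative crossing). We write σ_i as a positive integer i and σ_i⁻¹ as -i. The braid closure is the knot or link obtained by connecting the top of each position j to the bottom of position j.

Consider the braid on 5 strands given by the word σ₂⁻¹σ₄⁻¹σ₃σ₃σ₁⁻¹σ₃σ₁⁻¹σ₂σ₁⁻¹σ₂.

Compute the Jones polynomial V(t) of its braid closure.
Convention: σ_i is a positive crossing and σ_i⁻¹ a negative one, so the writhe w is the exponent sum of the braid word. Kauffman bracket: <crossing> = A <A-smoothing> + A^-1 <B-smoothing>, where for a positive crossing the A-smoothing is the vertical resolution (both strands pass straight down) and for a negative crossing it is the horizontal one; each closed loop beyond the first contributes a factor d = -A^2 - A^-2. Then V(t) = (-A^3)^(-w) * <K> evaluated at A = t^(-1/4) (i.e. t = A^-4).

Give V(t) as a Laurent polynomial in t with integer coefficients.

The presented braid s2^-1 s4^-1 s3 s3 s1^-1 s3 s1^-1 s2 s1^-1 s2 on 5 strands reduces by inverse Markov moves (closure unchanged at each step):
  Deconjugate: the word is γ·β·γ⁻¹ with γ = s2^-1 (prefix) and γ⁻¹ = s2 (suffix); strip both.
Reduced to β = s4^-1 s3 s3 s1^-1 s3 s1^-1 s2 s1^-1 on 5 strands, 8 crossings.
Compute on β:
Braid: s4^-1 s3 s3 s1^-1 s3 s1^-1 s2 s1^-1 on 5 strands, 8 crossings.
Writhe w = (#positive) - (#negative) = 4 - 4 = 0.
Enumerate smoothing states for the bracket polynomial. There are 2^8 = 256 states.
Each crossing splits two ways (0=vertical, 1=horizontal). The state's weight is A^(#A-smoothings - #B-smoothings) * d^(loops - 1).
Tabulate the states by total A-exponent and number of loops L (A-exp: L × count):
  A^8: L=5 ×1
  A^6: L=4 ×7, L=6 ×1
  A^4: L=3 ×18, L=5 ×10
  A^2: L=2 ×21, L=4 ×31, L=6 ×4
  A^0: L=1 ×9, L=3 ×43, L=5 ×17, L=7 ×1
  A^-2: L=2 ×21, L=4 ×31, L=6 ×4
  A^-4: L=3 ×18, L=5 ×10
  A^-6: L=4 ×7, L=6 ×1
  A^-8: L=5 ×1
Each group contributes A^e * Σ count * d^(L-1):
Powers of d = -A^2 - A^-2: d^2 = A^4 + 2 + A^-4; d^3 = -A^6 - 3*A^2 - 3*A^-2 - A^-6; d^4 = A^8 + 4*A^4 + 6 + 4*A^-4 + A^-8; d^5 = -A^10 - 5*A^6 - 10*A^2 - 10*A^-2 - 5*A^-6 - A^-10; d^6 = A^12 + 6*A^8 + 15*A^4 + 20 + 15*A^-4 + 6*A^-8 + A^-12.
  A^8 * (d^4) = A^16 + 4*A^12 + 6*A^8 + 4*A^4 + 1
  A^6 * (7*d^3 + d^5) = -A^16 - 12*A^12 - 31*A^8 - 31*A^4 - 12 - A^-4
  A^4 * (18*d^2 + 10*d^4) = 10*A^12 + 58*A^8 + 96*A^4 + 58 + 10*A^-4
  A^2 * (21*d + 31*d^3 + 4*d^5) = -4*A^12 - 51*A^8 - 154*A^4 - 154 - 51*A^-4 - 4*A^-8
  A^0 * (9 + 43*d^2 + 17*d^4 + d^6) = A^12 + 23*A^8 + 126*A^4 + 217 + 126*A^-4 + 23*A^-8 + A^-12
  A^-2 * (21*d + 31*d^3 + 4*d^5) = -4*A^8 - 51*A^4 - 154 - 154*A^-4 - 51*A^-8 - 4*A^-12
  A^-4 * (18*d^2 + 10*d^4) = 10*A^4 + 58 + 96*A^-4 + 58*A^-8 + 10*A^-12
  A^-6 * (7*d^3 + d^5) = -A^4 - 12 - 31*A^-4 - 31*A^-8 - 12*A^-12 - A^-16
  A^-8 * (d^4) = 1 + 4*A^-4 + 6*A^-8 + 4*A^-12 + A^-16
Summing the groups: <K> = -A^12 + A^8 - A^4 + 3 - A^-4 + A^-8 - A^-12
Normalise by the writhe: (-A^3)^(-w) = (-A^3)^(0) = 1, so f(A) = 1 * <K> = -A^12 + A^8 - A^4 + 3 - A^-4 + A^-8 - A^-12.
Substitute A = t^(-1/4), i.e. A^e → t^(-e/4): V(t) = -t^3 + t^2 - t + 3 - t^-1 + t^-2 - t^-3

Answer: -t^3 + t^2 - t + 3 - t^-1 + t^-2 - t^-3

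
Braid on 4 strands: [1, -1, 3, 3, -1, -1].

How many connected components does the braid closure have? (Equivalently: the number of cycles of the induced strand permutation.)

4

Derivation:
Track the strand permutation on 4 strands, starting from identity.
  step 1: s1 swaps positions 1,2 -> [2 1 3 4]
  step 2: s1^-1 swaps positions 1,2 -> [1 2 3 4]
  step 3: s3 swaps positions 3,4 -> [1 2 4 3]
  step 4: s3 swaps positions 3,4 -> [1 2 3 4]
  step 5: s1^-1 swaps positions 1,2 -> [2 1 3 4]
  step 6: s1^-1 swaps positions 1,2 -> [1 2 3 4]
Final permutation (position -> original strand): [1 2 3 4]
Closure components = cycle count of this permutation = 4.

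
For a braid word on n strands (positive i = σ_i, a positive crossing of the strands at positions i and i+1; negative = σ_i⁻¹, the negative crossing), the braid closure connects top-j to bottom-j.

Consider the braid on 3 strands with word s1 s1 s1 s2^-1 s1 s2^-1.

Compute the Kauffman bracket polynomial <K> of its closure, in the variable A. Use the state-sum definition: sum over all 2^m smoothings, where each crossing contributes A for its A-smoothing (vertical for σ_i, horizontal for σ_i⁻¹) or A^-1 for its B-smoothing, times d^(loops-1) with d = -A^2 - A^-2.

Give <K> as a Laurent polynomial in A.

A^10 - A^6 + 2*A^2 - 2*A^-2 + 2*A^-6 - 2*A^-10 + A^-14

Derivation:
Braid: s1 s1 s1 s2^-1 s1 s2^-1 on 3 strands, 6 crossings.
Writhe w = (#positive) - (#negative) = 4 - 2 = 2.
Enumerate smoothing states for the bracket polynomial. There are 2^6 = 64 states.
For each crossing: s=0 is the vertical smoothing, s=1 horizontal. Crossing k contributes A^(sign_k * (1 - 2*s_k)); loop factor d = -A^2 - A^-2.
Tabulate the states by total A-exponent and number of loops L (A-exp: L × count):
  A^6: L=3 ×1
  A^4: L=2 ×6
  A^2: L=1 ×11, L=3 ×4
  A^0: L=2 ×19, L=4 ×1
  A^-2: L=3 ×15
  A^-4: L=4 ×6
  A^-6: L=5 ×1
Each group contributes A^e * Σ count * d^(L-1):
Powers of d = -A^2 - A^-2: d^2 = A^4 + 2 + A^-4; d^3 = -A^6 - 3*A^2 - 3*A^-2 - A^-6; d^4 = A^8 + 4*A^4 + 6 + 4*A^-4 + A^-8.
  A^6 * (d^2) = A^10 + 2*A^6 + A^2
  A^4 * (6*d) = -6*A^6 - 6*A^2
  A^2 * (11 + 4*d^2) = 4*A^6 + 19*A^2 + 4*A^-2
  A^0 * (19*d + d^3) = -A^6 - 22*A^2 - 22*A^-2 - A^-6
  A^-2 * (15*d^2) = 15*A^2 + 30*A^-2 + 15*A^-6
  A^-4 * (6*d^3) = -6*A^2 - 18*A^-2 - 18*A^-6 - 6*A^-10
  A^-6 * (d^4) = A^2 + 4*A^-2 + 6*A^-6 + 4*A^-10 + A^-14
Summing the groups: <K> = A^10 - A^6 + 2*A^2 - 2*A^-2 + 2*A^-6 - 2*A^-10 + A^-14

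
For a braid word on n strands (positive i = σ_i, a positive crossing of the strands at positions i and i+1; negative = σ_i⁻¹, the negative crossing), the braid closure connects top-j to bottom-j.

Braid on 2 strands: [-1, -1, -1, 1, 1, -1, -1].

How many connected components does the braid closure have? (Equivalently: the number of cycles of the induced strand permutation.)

Track the strand permutation on 2 strands, starting from identity.
  step 1: s1^-1 swaps positions 1,2 -> [2 1]
  step 2: s1^-1 swaps positions 1,2 -> [1 2]
  step 3: s1^-1 swaps positions 1,2 -> [2 1]
  step 4: s1 swaps positions 1,2 -> [1 2]
  step 5: s1 swaps positions 1,2 -> [2 1]
  step 6: s1^-1 swaps positions 1,2 -> [1 2]
  step 7: s1^-1 swaps positions 1,2 -> [2 1]
Final permutation (position -> original strand): [2 1]
Closure components = cycle count of this permutation = 1.

Answer: 1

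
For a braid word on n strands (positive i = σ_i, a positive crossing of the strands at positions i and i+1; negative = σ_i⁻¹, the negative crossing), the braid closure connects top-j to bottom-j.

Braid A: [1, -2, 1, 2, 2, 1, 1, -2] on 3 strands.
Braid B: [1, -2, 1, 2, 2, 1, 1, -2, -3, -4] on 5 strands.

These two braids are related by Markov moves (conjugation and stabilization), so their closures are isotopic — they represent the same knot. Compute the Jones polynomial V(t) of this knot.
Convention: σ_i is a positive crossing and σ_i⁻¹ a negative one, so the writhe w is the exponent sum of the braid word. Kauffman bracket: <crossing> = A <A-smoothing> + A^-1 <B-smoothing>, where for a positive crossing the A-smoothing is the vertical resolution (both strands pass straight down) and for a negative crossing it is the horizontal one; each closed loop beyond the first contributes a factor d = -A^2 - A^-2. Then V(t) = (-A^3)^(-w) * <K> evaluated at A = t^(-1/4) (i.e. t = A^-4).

t^7 - 2*t^6 + 2*t^5 - 3*t^4 + 3*t^3 - 2*t^2 + 2*t

Derivation:
Markov-equivalent braids have isotopic closures, hence identical knot invariants. Strip the Markov moves from each word to reach a common short braid β, then compute V(t) once on β.
Braid A: s1 s2^-1 s1 s2 s2 s1 s1 s2^-1 on 3 strands has no conjugating prefix/suffix or stabilization to strip; take β = s1 s2^-1 s1 s2 s2 s1 s1 s2^-1.
Braid B: s1 s2^-1 s1 s2 s2 s1 s1 s2^-1 s3^-1 s4^-1 on 5 strands reduces by inverse Markov moves (closure unchanged at each step):
  Destabilize: the word has the form β·s4^-1 where s4^-1 occurs only as the final letter (β ∈ B_4); drop it and the last strand → 4 strands.
  Destabilize: the word has the form β·s3^-1 where s3^-1 occurs only as the final letter (β ∈ B_3); drop it and the last strand → 3 strands.
Reduced to β = s1 s2^-1 s1 s2 s2 s1 s1 s2^-1 on 3 strands, 8 crossings.
Both give the same β = s1 s2^-1 s1 s2 s2 s1 s1 s2^-1 on 3 strands, so one state sum suffices:
Braid: s1 s2^-1 s1 s2 s2 s1 s1 s2^-1 on 3 strands, 8 crossings.
Writhe w = (#positive) - (#negative) = 6 - 2 = 4.
State-sum expansion of <K>. There are 2^8 = 256 states.
Smooth each crossing (0=||, 1=⌣⌢); contribution A^(Σ sign_k(1-2s_k)) * d^(L-1).
Tabulate the states by total A-exponent and number of loops L (A-exp: L × count):
  A^8: L=3 ×1
  A^6: L=2 ×6, L=4 ×2
  A^4: L=1 ×11, L=3 ×16, L=5 ×1
  A^2: L=2 ×47, L=4 ×9
  A^0: L=1 ×26, L=3 ×43, L=5 ×1
  A^-2: L=2 ×41, L=4 ×15
  A^-4: L=3 ×26, L=5 ×2
  A^-6: L=4 ×8
  A^-8: L=5 ×1
Each group contributes A^e * Σ count * d^(L-1):
Powers of d = -A^2 - A^-2: d^2 = A^4 + 2 + A^-4; d^3 = -A^6 - 3*A^2 - 3*A^-2 - A^-6; d^4 = A^8 + 4*A^4 + 6 + 4*A^-4 + A^-8.
  A^8 * (d^2) = A^12 + 2*A^8 + A^4
  A^6 * (6*d + 2*d^3) = -2*A^12 - 12*A^8 - 12*A^4 - 2
  A^4 * (11 + 16*d^2 + d^4) = A^12 + 20*A^8 + 49*A^4 + 20 + A^-4
  A^2 * (47*d + 9*d^3) = -9*A^8 - 74*A^4 - 74 - 9*A^-4
  A^0 * (26 + 43*d^2 + d^4) = A^8 + 47*A^4 + 118 + 47*A^-4 + A^-8
  A^-2 * (41*d + 15*d^3) = -15*A^4 - 86 - 86*A^-4 - 15*A^-8
  A^-4 * (26*d^2 + 2*d^4) = 2*A^4 + 34 + 64*A^-4 + 34*A^-8 + 2*A^-12
  A^-6 * (8*d^3) = -8 - 24*A^-4 - 24*A^-8 - 8*A^-12
  A^-8 * (d^4) = 1 + 4*A^-4 + 6*A^-8 + 4*A^-12 + A^-16
Summing the groups: <K> = 2*A^8 - 2*A^4 + 3 - 3*A^-4 + 2*A^-8 - 2*A^-12 + A^-16
Normalise by the writhe: (-A^3)^(-w) = (-A^3)^(-4) = A^-12, so f(A) = A^-12 * <K> = 2*A^-4 - 2*A^-8 + 3*A^-12 - 3*A^-16 + 2*A^-20 - 2*A^-24 + A^-28.
Substitute A = t^(-1/4), i.e. A^e → t^(-e/4): V(t) = t^7 - 2*t^6 + 2*t^5 - 3*t^4 + 3*t^3 - 2*t^2 + 2*t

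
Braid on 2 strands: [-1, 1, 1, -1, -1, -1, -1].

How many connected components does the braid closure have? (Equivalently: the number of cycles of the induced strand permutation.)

1

Derivation:
Track the strand permutation on 2 strands, starting from identity.
  step 1: s1^-1 swaps positions 1,2 -> [2 1]
  step 2: s1 swaps positions 1,2 -> [1 2]
  step 3: s1 swaps positions 1,2 -> [2 1]
  step 4: s1^-1 swaps positions 1,2 -> [1 2]
  step 5: s1^-1 swaps positions 1,2 -> [2 1]
  step 6: s1^-1 swaps positions 1,2 -> [1 2]
  step 7: s1^-1 swaps positions 1,2 -> [2 1]
Final permutation (position -> original strand): [2 1]
Closure components = cycle count of this permutation = 1.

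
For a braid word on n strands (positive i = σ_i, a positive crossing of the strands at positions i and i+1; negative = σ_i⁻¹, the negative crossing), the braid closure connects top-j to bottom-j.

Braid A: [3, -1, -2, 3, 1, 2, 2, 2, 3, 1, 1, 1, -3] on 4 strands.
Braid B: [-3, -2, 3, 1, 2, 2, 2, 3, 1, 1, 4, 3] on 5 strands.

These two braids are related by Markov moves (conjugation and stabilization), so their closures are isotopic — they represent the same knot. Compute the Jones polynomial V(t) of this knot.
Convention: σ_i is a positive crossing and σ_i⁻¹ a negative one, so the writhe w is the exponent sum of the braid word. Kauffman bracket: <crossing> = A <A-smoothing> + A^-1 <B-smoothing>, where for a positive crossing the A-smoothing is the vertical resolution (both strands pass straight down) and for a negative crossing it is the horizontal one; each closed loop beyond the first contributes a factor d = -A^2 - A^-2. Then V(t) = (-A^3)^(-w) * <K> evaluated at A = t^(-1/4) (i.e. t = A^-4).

Markov-equivalent braids have isotopic closures, hence identical knot invariants. Strip the Markov moves from each word to reach a common short braid β, then compute V(t) once on β.
Braid A: s3 s1^-1 s2^-1 s3 s1 s2 s2 s2 s3 s1 s1 s1 s3^-1 on 4 strands reduces by inverse Markov moves (closure unchanged at each step):
  Deconjugate: the word is γ·β·γ⁻¹ with γ = s3 s1^-1 (prefix) and γ⁻¹ = s1 s3^-1 (suffix); strip both.
Reduced to β = s2^-1 s3 s1 s2 s2 s2 s3 s1 s1 on 4 strands, 9 crossings.
Braid B: s3^-1 s2^-1 s3 s1 s2 s2 s2 s3 s1 s1 s4 s3 on 5 strands reduces by inverse Markov moves (closure unchanged at each step):
  Deconjugate: the word is γ·β·γ⁻¹ with γ = s3^-1 (prefix) and γ⁻¹ = s3 (suffix); strip both.
  Destabilize: the word has the form β·s4 where s4 occurs only as the final letter (β ∈ B_4); drop it and the last strand → 4 strands.
Reduced to β = s2^-1 s3 s1 s2 s2 s2 s3 s1 s1 on 4 strands, 9 crossings.
Both give the same β = s2^-1 s3 s1 s2 s2 s2 s3 s1 s1 on 4 strands, so one state sum suffices:
Braid: s2^-1 s3 s1 s2 s2 s2 s3 s1 s1 on 4 strands, 9 crossings.
Writhe w = (#positive) - (#negative) = 8 - 1 = 7.
State-sum expansion of <K>. There are 2^9 = 512 states.
For each crossing: s=0 is the vertical smoothing, s=1 horizontal. Crossing k contributes A^(sign_k * (1 - 2*s_k)); loop factor d = -A^2 - A^-2.
Tabulate the states by total A-exponent and number of loops L (A-exp: L × count):
  A^9: L=3 ×1
  A^7: L=2 ×5, L=4 ×4
  A^5: L=1 ×6, L=3 ×27, L=5 ×3
  A^3: L=2 ×57, L=4 ×26, L=6 ×1
  A^1: L=1 ×39, L=3 ×77, L=5 ×10
  A^-1: L=2 ×81, L=4 ×44, L=6 ×1
  A^-3: L=3 ×73, L=5 ×11
  A^-5: L=4 ×35, L=6 ×1
  A^-7: L=5 ×9
  A^-9: L=6 ×1
Each group contributes A^e * Σ count * d^(L-1):
Powers of d = -A^2 - A^-2: d^2 = A^4 + 2 + A^-4; d^3 = -A^6 - 3*A^2 - 3*A^-2 - A^-6; d^4 = A^8 + 4*A^4 + 6 + 4*A^-4 + A^-8; d^5 = -A^10 - 5*A^6 - 10*A^2 - 10*A^-2 - 5*A^-6 - A^-10.
  A^9 * (d^2) = A^13 + 2*A^9 + A^5
  A^7 * (5*d + 4*d^3) = -4*A^13 - 17*A^9 - 17*A^5 - 4*A
  A^5 * (6 + 27*d^2 + 3*d^4) = 3*A^13 + 39*A^9 + 78*A^5 + 39*A + 3*A^-3
  A^3 * (57*d + 26*d^3 + d^5) = -A^13 - 31*A^9 - 145*A^5 - 145*A - 31*A^-3 - A^-7
  A^1 * (39 + 77*d^2 + 10*d^4) = 10*A^9 + 117*A^5 + 253*A + 117*A^-3 + 10*A^-7
  A^-1 * (81*d + 44*d^3 + d^5) = -A^9 - 49*A^5 - 223*A - 223*A^-3 - 49*A^-7 - A^-11
  A^-3 * (73*d^2 + 11*d^4) = 11*A^5 + 117*A + 212*A^-3 + 117*A^-7 + 11*A^-11
  A^-5 * (35*d^3 + d^5) = -A^5 - 40*A - 115*A^-3 - 115*A^-7 - 40*A^-11 - A^-15
  A^-7 * (9*d^4) = 9*A + 36*A^-3 + 54*A^-7 + 36*A^-11 + 9*A^-15
  A^-9 * (d^5) = -A - 5*A^-3 - 10*A^-7 - 10*A^-11 - 5*A^-15 - A^-19
Summing the groups: <K> = -A^13 + 2*A^9 - 5*A^5 + 5*A - 6*A^-3 + 6*A^-7 - 4*A^-11 + 3*A^-15 - A^-19
Normalise by the writhe: (-A^3)^(-w) = (-A^3)^(-7) = -A^-21, so f(A) = -A^-21 * <K> = A^-8 - 2*A^-12 + 5*A^-16 - 5*A^-20 + 6*A^-24 - 6*A^-28 + 4*A^-32 - 3*A^-36 + A^-40.
Substitute A = t^(-1/4), i.e. A^e → t^(-e/4): V(t) = t^10 - 3*t^9 + 4*t^8 - 6*t^7 + 6*t^6 - 5*t^5 + 5*t^4 - 2*t^3 + t^2

Answer: t^10 - 3*t^9 + 4*t^8 - 6*t^7 + 6*t^6 - 5*t^5 + 5*t^4 - 2*t^3 + t^2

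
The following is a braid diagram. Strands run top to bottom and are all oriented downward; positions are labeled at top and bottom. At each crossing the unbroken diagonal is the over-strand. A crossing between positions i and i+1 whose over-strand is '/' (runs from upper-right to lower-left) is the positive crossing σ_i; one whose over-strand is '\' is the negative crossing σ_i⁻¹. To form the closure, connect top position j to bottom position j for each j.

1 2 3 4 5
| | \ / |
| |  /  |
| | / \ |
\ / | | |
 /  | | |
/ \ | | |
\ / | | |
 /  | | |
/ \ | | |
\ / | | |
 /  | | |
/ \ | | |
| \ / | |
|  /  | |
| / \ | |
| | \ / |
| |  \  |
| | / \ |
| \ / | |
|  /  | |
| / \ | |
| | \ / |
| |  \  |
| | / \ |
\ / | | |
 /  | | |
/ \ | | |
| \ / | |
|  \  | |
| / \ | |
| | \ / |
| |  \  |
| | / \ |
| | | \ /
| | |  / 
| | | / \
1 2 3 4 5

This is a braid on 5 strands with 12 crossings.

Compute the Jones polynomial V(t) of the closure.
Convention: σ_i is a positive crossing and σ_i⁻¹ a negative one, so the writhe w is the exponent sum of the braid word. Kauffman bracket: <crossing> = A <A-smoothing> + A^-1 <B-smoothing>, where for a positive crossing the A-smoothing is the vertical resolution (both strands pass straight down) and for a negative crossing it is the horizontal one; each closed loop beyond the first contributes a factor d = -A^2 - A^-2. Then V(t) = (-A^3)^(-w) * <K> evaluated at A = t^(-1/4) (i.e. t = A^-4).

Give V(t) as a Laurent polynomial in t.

Reading the diagram top to bottom ('/'-over between positions i,i+1 = s_i, '\'-over = s_i^-1): braid word = s3 s1 s1 s1 s2 s3^-1 s2 s3^-1 s1 s2^-1 s3^-1 s4.
The presented braid s3 s1 s1 s1 s2 s3^-1 s2 s3^-1 s1 s2^-1 s3^-1 s4 on 5 strands reduces by inverse Markov moves (closure unchanged at each step):
  Destabilize: the word has the form β·s4 where s4 occurs only as the final letter (β ∈ B_4); drop it and the last strand → 4 strands.
  Deconjugate: the word is γ·β·γ⁻¹ with γ = s3 (prefix) and γ⁻¹ = s3^-1 (suffix); strip both.
Reduced to β = s1 s1 s1 s2 s3^-1 s2 s3^-1 s1 s2^-1 on 4 strands, 9 crossings.
Compute on β:
Braid: s1 s1 s1 s2 s3^-1 s2 s3^-1 s1 s2^-1 on 4 strands, 9 crossings.
Writhe w = (#positive) - (#negative) = 6 - 3 = 3.
State-sum expansion of <K>. There are 2^9 = 512 states.
Each crossing splits two ways (0=vertical, 1=horizontal). The state's weight is A^(#A-smoothings - #B-smoothings) * d^(loops - 1).
Tabulate the states by total A-exponent and number of loops L (A-exp: L × count):
  A^9: L=3 ×1
  A^7: L=2 ×7, L=4 ×2
  A^5: L=1 ×12, L=3 ×24
  A^3: L=2 ×66, L=4 ×18
  A^1: L=1 ×35, L=3 ×84, L=5 ×7
  A^-1: L=2 ×73, L=4 ×52, L=6 ×1
  A^-3: L=3 ×68, L=5 ×16
  A^-5: L=4 ×34, L=6 ×2
  A^-7: L=5 ×9
  A^-9: L=6 ×1
Each group contributes A^e * Σ count * d^(L-1):
Powers of d = -A^2 - A^-2: d^2 = A^4 + 2 + A^-4; d^3 = -A^6 - 3*A^2 - 3*A^-2 - A^-6; d^4 = A^8 + 4*A^4 + 6 + 4*A^-4 + A^-8; d^5 = -A^10 - 5*A^6 - 10*A^2 - 10*A^-2 - 5*A^-6 - A^-10.
  A^9 * (d^2) = A^13 + 2*A^9 + A^5
  A^7 * (7*d + 2*d^3) = -2*A^13 - 13*A^9 - 13*A^5 - 2*A
  A^5 * (12 + 24*d^2) = 24*A^9 + 60*A^5 + 24*A
  A^3 * (66*d + 18*d^3) = -18*A^9 - 120*A^5 - 120*A - 18*A^-3
  A^1 * (35 + 84*d^2 + 7*d^4) = 7*A^9 + 112*A^5 + 245*A + 112*A^-3 + 7*A^-7
  A^-1 * (73*d + 52*d^3 + d^5) = -A^9 - 57*A^5 - 239*A - 239*A^-3 - 57*A^-7 - A^-11
  A^-3 * (68*d^2 + 16*d^4) = 16*A^5 + 132*A + 232*A^-3 + 132*A^-7 + 16*A^-11
  A^-5 * (34*d^3 + 2*d^5) = -2*A^5 - 44*A - 122*A^-3 - 122*A^-7 - 44*A^-11 - 2*A^-15
  A^-7 * (9*d^4) = 9*A + 36*A^-3 + 54*A^-7 + 36*A^-11 + 9*A^-15
  A^-9 * (d^5) = -A - 5*A^-3 - 10*A^-7 - 10*A^-11 - 5*A^-15 - A^-19
Summing the groups: <K> = -A^13 + A^9 - 3*A^5 + 4*A - 4*A^-3 + 4*A^-7 - 3*A^-11 + 2*A^-15 - A^-19
Normalise by the writhe: (-A^3)^(-w) = (-A^3)^(-3) = -A^-9, so f(A) = -A^-9 * <K> = A^4 - 1 + 3*A^-4 - 4*A^-8 + 4*A^-12 - 4*A^-16 + 3*A^-20 - 2*A^-24 + A^-28.
Substitute A = t^(-1/4), i.e. A^e → t^(-e/4): V(t) = t^7 - 2*t^6 + 3*t^5 - 4*t^4 + 4*t^3 - 4*t^2 + 3*t - 1 + t^-1

Answer: t^7 - 2*t^6 + 3*t^5 - 4*t^4 + 4*t^3 - 4*t^2 + 3*t - 1 + t^-1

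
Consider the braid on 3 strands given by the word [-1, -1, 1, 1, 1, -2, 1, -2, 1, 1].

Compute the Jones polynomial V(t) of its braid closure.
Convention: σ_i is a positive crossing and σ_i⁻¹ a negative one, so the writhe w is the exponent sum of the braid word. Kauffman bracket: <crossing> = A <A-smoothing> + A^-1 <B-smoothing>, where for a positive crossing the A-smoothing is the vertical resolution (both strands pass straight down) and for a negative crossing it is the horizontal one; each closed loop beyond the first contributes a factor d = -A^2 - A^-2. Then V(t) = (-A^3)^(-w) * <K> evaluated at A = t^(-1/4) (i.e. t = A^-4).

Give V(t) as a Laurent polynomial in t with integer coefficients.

The presented braid s1^-1 s1^-1 s1 s1 s1 s2^-1 s1 s2^-1 s1 s1 on 3 strands reduces by inverse Markov moves (closure unchanged at each step):
  Deconjugate: the word is γ·β·γ⁻¹ with γ = s1^-1 s1^-1 (prefix) and γ⁻¹ = s1 s1 (suffix); strip both.
Reduced to β = s1 s1 s1 s2^-1 s1 s2^-1 on 3 strands, 6 crossings.
Compute on β:
Braid: s1 s1 s1 s2^-1 s1 s2^-1 on 3 strands, 6 crossings.
Writhe w = (#positive) - (#negative) = 4 - 2 = 2.
Computing the Kauffman bracket via state sum. There are 2^6 = 64 states.
Each crossing splits two ways (0=vertical, 1=horizontal). The state's weight is A^(#A-smoothings - #B-smoothings) * d^(loops - 1).
Tabulate the states by total A-exponent and number of loops L (A-exp: L × count):
  A^6: L=3 ×1
  A^4: L=2 ×6
  A^2: L=1 ×11, L=3 ×4
  A^0: L=2 ×19, L=4 ×1
  A^-2: L=3 ×15
  A^-4: L=4 ×6
  A^-6: L=5 ×1
Each group contributes A^e * Σ count * d^(L-1):
Powers of d = -A^2 - A^-2: d^2 = A^4 + 2 + A^-4; d^3 = -A^6 - 3*A^2 - 3*A^-2 - A^-6; d^4 = A^8 + 4*A^4 + 6 + 4*A^-4 + A^-8.
  A^6 * (d^2) = A^10 + 2*A^6 + A^2
  A^4 * (6*d) = -6*A^6 - 6*A^2
  A^2 * (11 + 4*d^2) = 4*A^6 + 19*A^2 + 4*A^-2
  A^0 * (19*d + d^3) = -A^6 - 22*A^2 - 22*A^-2 - A^-6
  A^-2 * (15*d^2) = 15*A^2 + 30*A^-2 + 15*A^-6
  A^-4 * (6*d^3) = -6*A^2 - 18*A^-2 - 18*A^-6 - 6*A^-10
  A^-6 * (d^4) = A^2 + 4*A^-2 + 6*A^-6 + 4*A^-10 + A^-14
Summing the groups: <K> = A^10 - A^6 + 2*A^2 - 2*A^-2 + 2*A^-6 - 2*A^-10 + A^-14
Normalise by the writhe: (-A^3)^(-w) = (-A^3)^(-2) = A^-6, so f(A) = A^-6 * <K> = A^4 - 1 + 2*A^-4 - 2*A^-8 + 2*A^-12 - 2*A^-16 + A^-20.
Substitute A = t^(-1/4), i.e. A^e → t^(-e/4): V(t) = t^5 - 2*t^4 + 2*t^3 - 2*t^2 + 2*t - 1 + t^-1

Answer: t^5 - 2*t^4 + 2*t^3 - 2*t^2 + 2*t - 1 + t^-1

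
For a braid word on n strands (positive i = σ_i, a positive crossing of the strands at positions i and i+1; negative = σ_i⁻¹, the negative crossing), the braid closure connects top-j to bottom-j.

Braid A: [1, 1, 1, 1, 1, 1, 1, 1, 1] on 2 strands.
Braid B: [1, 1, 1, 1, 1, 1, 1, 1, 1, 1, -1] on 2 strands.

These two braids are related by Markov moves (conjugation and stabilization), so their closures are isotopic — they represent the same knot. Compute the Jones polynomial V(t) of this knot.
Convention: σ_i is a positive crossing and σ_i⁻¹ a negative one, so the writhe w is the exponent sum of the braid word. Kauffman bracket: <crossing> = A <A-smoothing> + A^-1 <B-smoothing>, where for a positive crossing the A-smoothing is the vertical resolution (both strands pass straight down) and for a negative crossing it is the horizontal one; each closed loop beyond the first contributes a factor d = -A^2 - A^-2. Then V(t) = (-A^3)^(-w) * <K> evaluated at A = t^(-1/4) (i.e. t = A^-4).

Markov-equivalent braids have isotopic closures, hence identical knot invariants. Strip the Markov moves from each word to reach a common short braid β, then compute V(t) once on β.
Braid A: s1 s1 s1 s1 s1 s1 s1 s1 s1 on 2 strands has no conjugating prefix/suffix or stabilization to strip; take β = s1 s1 s1 s1 s1 s1 s1 s1 s1.
Braid B: s1 s1 s1 s1 s1 s1 s1 s1 s1 s1 s1^-1 on 2 strands reduces by inverse Markov moves (closure unchanged at each step):
  Deconjugate: the word is γ·β·γ⁻¹ with γ = s1 (prefix) and γ⁻¹ = s1^-1 (suffix); strip both.
Reduced to β = s1 s1 s1 s1 s1 s1 s1 s1 s1 on 2 strands, 9 crossings.
Both give the same β = s1 s1 s1 s1 s1 s1 s1 s1 s1 on 2 strands, so one state sum suffices:
Braid: s1 s1 s1 s1 s1 s1 s1 s1 s1 on 2 strands, 9 crossings.
Writhe w = (#positive) - (#negative) = 9 - 0 = 9.
Enumerate smoothing states for the bracket polynomial. There are 2^9 = 512 states.
Smooth each crossing (0=||, 1=⌣⌢); contribution A^(Σ sign_k(1-2s_k)) * d^(L-1).
Tabulate the states by total A-exponent and number of loops L (A-exp: L × count):
  A^9: L=2 ×1
  A^7: L=1 ×9
  A^5: L=2 ×36
  A^3: L=3 ×84
  A^1: L=4 ×126
  A^-1: L=5 ×126
  A^-3: L=6 ×84
  A^-5: L=7 ×36
  A^-7: L=8 ×9
  A^-9: L=9 ×1
Each group contributes A^e * Σ count * d^(L-1):
Powers of d = -A^2 - A^-2: d^2 = A^4 + 2 + A^-4; d^3 = -A^6 - 3*A^2 - 3*A^-2 - A^-6; d^4 = A^8 + 4*A^4 + 6 + 4*A^-4 + A^-8; d^5 = -A^10 - 5*A^6 - 10*A^2 - 10*A^-2 - 5*A^-6 - A^-10; d^6 = A^12 + 6*A^8 + 15*A^4 + 20 + 15*A^-4 + 6*A^-8 + A^-12; d^7 = -A^14 - 7*A^10 - 21*A^6 - 35*A^2 - 35*A^-2 - 21*A^-6 - 7*A^-10 - A^-14; d^8 = A^16 + 8*A^12 + 28*A^8 + 56*A^4 + 70 + 56*A^-4 + 28*A^-8 + 8*A^-12 + A^-16.
  A^9 * (d) = -A^11 - A^7
  A^7 * (9) = 9*A^7
  A^5 * (36*d) = -36*A^7 - 36*A^3
  A^3 * (84*d^2) = 84*A^7 + 168*A^3 + 84*A^-1
  A^1 * (126*d^3) = -126*A^7 - 378*A^3 - 378*A^-1 - 126*A^-5
  A^-1 * (126*d^4) = 126*A^7 + 504*A^3 + 756*A^-1 + 504*A^-5 + 126*A^-9
  A^-3 * (84*d^5) = -84*A^7 - 420*A^3 - 840*A^-1 - 840*A^-5 - 420*A^-9 - 84*A^-13
  A^-5 * (36*d^6) = 36*A^7 + 216*A^3 + 540*A^-1 + 720*A^-5 + 540*A^-9 + 216*A^-13 + 36*A^-17
  A^-7 * (9*d^7) = -9*A^7 - 63*A^3 - 189*A^-1 - 315*A^-5 - 315*A^-9 - 189*A^-13 - 63*A^-17 - 9*A^-21
  A^-9 * (d^8) = A^7 + 8*A^3 + 28*A^-1 + 56*A^-5 + 70*A^-9 + 56*A^-13 + 28*A^-17 + 8*A^-21 + A^-25
Summing the groups: <K> = -A^11 - A^3 + A^-1 - A^-5 + A^-9 - A^-13 + A^-17 - A^-21 + A^-25
Normalise by the writhe: (-A^3)^(-w) = (-A^3)^(-9) = -A^-27, so f(A) = -A^-27 * <K> = A^-16 + A^-24 - A^-28 + A^-32 - A^-36 + A^-40 - A^-44 + A^-48 - A^-52.
Substitute A = t^(-1/4), i.e. A^e → t^(-e/4): V(t) = -t^13 + t^12 - t^11 + t^10 - t^9 + t^8 - t^7 + t^6 + t^4

Answer: -t^13 + t^12 - t^11 + t^10 - t^9 + t^8 - t^7 + t^6 + t^4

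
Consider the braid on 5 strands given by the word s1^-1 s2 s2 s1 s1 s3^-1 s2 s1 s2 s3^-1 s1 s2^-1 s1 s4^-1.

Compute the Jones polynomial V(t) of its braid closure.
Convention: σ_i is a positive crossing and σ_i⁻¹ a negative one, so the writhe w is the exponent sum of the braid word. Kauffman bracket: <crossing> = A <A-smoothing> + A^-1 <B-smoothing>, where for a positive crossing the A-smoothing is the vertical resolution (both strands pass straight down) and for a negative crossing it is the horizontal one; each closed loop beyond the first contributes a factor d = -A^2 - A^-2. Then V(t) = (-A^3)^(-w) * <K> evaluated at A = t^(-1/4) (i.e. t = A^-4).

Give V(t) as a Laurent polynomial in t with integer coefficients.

-t^7 + 2*t^6 - 2*t^5 + 2*t^4 - 2*t^3 + 2*t^2 - t + 1

Derivation:
The presented braid s1^-1 s2 s2 s1 s1 s3^-1 s2 s1 s2 s3^-1 s1 s2^-1 s1 s4^-1 on 5 strands reduces by inverse Markov moves (closure unchanged at each step):
  Destabilize: the word has the form β·s4^-1 where s4^-1 occurs only as the final letter (β ∈ B_4); drop it and the last strand → 4 strands.
  Deconjugate: the word is γ·β·γ⁻¹ with γ = s1^-1 s2 (prefix) and γ⁻¹ = s2^-1 s1 (suffix); strip both.
Reduced to β = s2 s1 s1 s3^-1 s2 s1 s2 s3^-1 s1 on 4 strands, 9 crossings.
Compute on β:
Braid: s2 s1 s1 s3^-1 s2 s1 s2 s3^-1 s1 on 4 strands, 9 crossings.
Writhe w = (#positive) - (#negative) = 7 - 2 = 5.
Computing the Kauffman bracket via state sum. There are 2^9 = 512 states.
Each crossing splits two ways (0=vertical, 1=horizontal). The state's weight is A^(#A-smoothings - #B-smoothings) * d^(loops - 1).
Tabulate the states by total A-exponent and number of loops L (A-exp: L × count):
  A^9: L=4 ×1
  A^7: L=3 ×9
  A^5: L=2 ×28, L=4 ×8
  A^3: L=1 ×32, L=3 ×48, L=5 ×4
  A^1: L=2 ×91, L=4 ×34, L=6 ×1
  A^-1: L=1 ×23, L=3 ×92, L=5 ×11
  A^-3: L=2 ×43, L=4 ×40, L=6 ×1
  A^-5: L=1 ×4, L=3 ×26, L=5 ×6
  A^-7: L=2 ×4, L=4 ×5
  A^-9: L=3 ×1
Each group contributes A^e * Σ count * d^(L-1):
Powers of d = -A^2 - A^-2: d^2 = A^4 + 2 + A^-4; d^3 = -A^6 - 3*A^2 - 3*A^-2 - A^-6; d^4 = A^8 + 4*A^4 + 6 + 4*A^-4 + A^-8; d^5 = -A^10 - 5*A^6 - 10*A^2 - 10*A^-2 - 5*A^-6 - A^-10.
  A^9 * (d^3) = -A^15 - 3*A^11 - 3*A^7 - A^3
  A^7 * (9*d^2) = 9*A^11 + 18*A^7 + 9*A^3
  A^5 * (28*d + 8*d^3) = -8*A^11 - 52*A^7 - 52*A^3 - 8*A^-1
  A^3 * (32 + 48*d^2 + 4*d^4) = 4*A^11 + 64*A^7 + 152*A^3 + 64*A^-1 + 4*A^-5
  A^1 * (91*d + 34*d^3 + d^5) = -A^11 - 39*A^7 - 203*A^3 - 203*A^-1 - 39*A^-5 - A^-9
  A^-1 * (23 + 92*d^2 + 11*d^4) = 11*A^7 + 136*A^3 + 273*A^-1 + 136*A^-5 + 11*A^-9
  A^-3 * (43*d + 40*d^3 + d^5) = -A^7 - 45*A^3 - 173*A^-1 - 173*A^-5 - 45*A^-9 - A^-13
  A^-5 * (4 + 26*d^2 + 6*d^4) = 6*A^3 + 50*A^-1 + 92*A^-5 + 50*A^-9 + 6*A^-13
  A^-7 * (4*d + 5*d^3) = -5*A^-1 - 19*A^-5 - 19*A^-9 - 5*A^-13
  A^-9 * (d^2) = A^-5 + 2*A^-9 + A^-13
Summing the groups: <K> = -A^15 + A^11 - 2*A^7 + 2*A^3 - 2*A^-1 + 2*A^-5 - 2*A^-9 + A^-13
Normalise by the writhe: (-A^3)^(-w) = (-A^3)^(-5) = -A^-15, so f(A) = -A^-15 * <K> = 1 - A^-4 + 2*A^-8 - 2*A^-12 + 2*A^-16 - 2*A^-20 + 2*A^-24 - A^-28.
Substitute A = t^(-1/4), i.e. A^e → t^(-e/4): V(t) = -t^7 + 2*t^6 - 2*t^5 + 2*t^4 - 2*t^3 + 2*t^2 - t + 1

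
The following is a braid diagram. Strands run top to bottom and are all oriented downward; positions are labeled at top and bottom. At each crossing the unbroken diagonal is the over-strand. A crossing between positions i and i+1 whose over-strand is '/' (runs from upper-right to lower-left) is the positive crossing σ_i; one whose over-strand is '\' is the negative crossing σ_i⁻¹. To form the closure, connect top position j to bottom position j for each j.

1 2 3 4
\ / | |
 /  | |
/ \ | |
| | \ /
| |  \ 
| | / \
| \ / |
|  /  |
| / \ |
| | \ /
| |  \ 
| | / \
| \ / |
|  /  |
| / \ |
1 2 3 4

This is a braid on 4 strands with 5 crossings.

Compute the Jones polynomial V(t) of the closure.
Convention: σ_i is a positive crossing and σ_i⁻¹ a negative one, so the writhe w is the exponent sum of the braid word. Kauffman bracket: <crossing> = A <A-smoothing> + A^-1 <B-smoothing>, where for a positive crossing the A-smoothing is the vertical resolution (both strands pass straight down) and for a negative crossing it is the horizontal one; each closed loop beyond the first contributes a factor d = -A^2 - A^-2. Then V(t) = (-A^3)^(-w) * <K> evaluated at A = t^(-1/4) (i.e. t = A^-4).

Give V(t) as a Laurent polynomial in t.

Reading the diagram top to bottom ('/'-over between positions i,i+1 = s_i, '\'-over = s_i^-1): braid word = s1 s3^-1 s2 s3^-1 s2.
Braid: s1 s3^-1 s2 s3^-1 s2 on 4 strands, 5 crossings.
Writhe w = (#positive) - (#negative) = 3 - 2 = 1.
Computing the Kauffman bracket via state sum. There are 2^5 = 32 states.
For each crossing: s=0 is the vertical smoothing, s=1 horizontal. Crossing k contributes A^(sign_k * (1 - 2*s_k)); loop factor d = -A^2 - A^-2.
  state 00000: A-exp=+1, loops=4, term = A^1 * d^3
  state 00001: A-exp=-1, loops=3, term = A^-1 * d^2
  state 00010: A-exp=+3, loops=3, term = A^3 * d^2
  state 00011: A-exp=+1, loops=2, term = A^1 * d^1
  state 00100: A-exp=-1, loops=3, term = A^-1 * d^2
  state 00101: A-exp=-3, loops=4, term = A^-3 * d^3
  state 00110: A-exp=+1, loops=2, term = A^1 * d^1
  state 00111: A-exp=-1, loops=3, term = A^-1 * d^2
  state 01000: A-exp=+3, loops=3, term = A^3 * d^2
  state 01001: A-exp=+1, loops=2, term = A^1 * d^1
  state 01010: A-exp=+5, loops=4, term = A^5 * d^3
  state 01011: A-exp=+3, loops=3, term = A^3 * d^2
  state 01100: A-exp=+1, loops=2, term = A^1 * d^1
  state 01101: A-exp=-1, loops=3, term = A^-1 * d^2
  state 01110: A-exp=+3, loops=3, term = A^3 * d^2
  state 01111: A-exp=+1, loops=2, term = A^1 * d^1
  state 10000: A-exp=-1, loops=3, term = A^-1 * d^2
  state 10001: A-exp=-3, loops=2, term = A^-3 * d^1
  state 10010: A-exp=+1, loops=2, term = A^1 * d^1
  state 10011: A-exp=-1, loops=1, term = A^-1 * d^0
  state 10100: A-exp=-3, loops=2, term = A^-3 * d^1
  state 10101: A-exp=-5, loops=3, term = A^-5 * d^2
  state 10110: A-exp=-1, loops=1, term = A^-1 * d^0
  state 10111: A-exp=-3, loops=2, term = A^-3 * d^1
  state 11000: A-exp=+1, loops=2, term = A^1 * d^1
  state 11001: A-exp=-1, loops=1, term = A^-1 * d^0
  state 11010: A-exp=+3, loops=3, term = A^3 * d^2
  state 11011: A-exp=+1, loops=2, term = A^1 * d^1
  state 11100: A-exp=-1, loops=1, term = A^-1 * d^0
  state 11101: A-exp=-3, loops=2, term = A^-3 * d^1
  state 11110: A-exp=+1, loops=2, term = A^1 * d^1
  state 11111: A-exp=-1, loops=1, term = A^-1 * d^0
Collect the terms by A-exponent (count of states per loop number):
Powers of d = -A^2 - A^-2: d^2 = A^4 + 2 + A^-4; d^3 = -A^6 - 3*A^2 - 3*A^-2 - A^-6.
  A^5 * (d^3) = -A^11 - 3*A^7 - 3*A^3 - A^-1
  A^3 * (5*d^2) = 5*A^7 + 10*A^3 + 5*A^-1
  A^1 * (9*d + d^3) = -A^7 - 12*A^3 - 12*A^-1 - A^-5
  A^-1 * (5 + 5*d^2) = 5*A^3 + 15*A^-1 + 5*A^-5
  A^-3 * (4*d + d^3) = -A^3 - 7*A^-1 - 7*A^-5 - A^-9
  A^-5 * (d^2) = A^-1 + 2*A^-5 + A^-9
Summing the groups: <K> = -A^11 + A^7 - A^3 + A^-1 - A^-5
Normalise by the writhe: (-A^3)^(-w) = (-A^3)^(-1) = -A^-3, so f(A) = -A^-3 * <K> = A^8 - A^4 + 1 - A^-4 + A^-8.
Substitute A = t^(-1/4), i.e. A^e → t^(-e/4): V(t) = t^2 - t + 1 - t^-1 + t^-2

Answer: t^2 - t + 1 - t^-1 + t^-2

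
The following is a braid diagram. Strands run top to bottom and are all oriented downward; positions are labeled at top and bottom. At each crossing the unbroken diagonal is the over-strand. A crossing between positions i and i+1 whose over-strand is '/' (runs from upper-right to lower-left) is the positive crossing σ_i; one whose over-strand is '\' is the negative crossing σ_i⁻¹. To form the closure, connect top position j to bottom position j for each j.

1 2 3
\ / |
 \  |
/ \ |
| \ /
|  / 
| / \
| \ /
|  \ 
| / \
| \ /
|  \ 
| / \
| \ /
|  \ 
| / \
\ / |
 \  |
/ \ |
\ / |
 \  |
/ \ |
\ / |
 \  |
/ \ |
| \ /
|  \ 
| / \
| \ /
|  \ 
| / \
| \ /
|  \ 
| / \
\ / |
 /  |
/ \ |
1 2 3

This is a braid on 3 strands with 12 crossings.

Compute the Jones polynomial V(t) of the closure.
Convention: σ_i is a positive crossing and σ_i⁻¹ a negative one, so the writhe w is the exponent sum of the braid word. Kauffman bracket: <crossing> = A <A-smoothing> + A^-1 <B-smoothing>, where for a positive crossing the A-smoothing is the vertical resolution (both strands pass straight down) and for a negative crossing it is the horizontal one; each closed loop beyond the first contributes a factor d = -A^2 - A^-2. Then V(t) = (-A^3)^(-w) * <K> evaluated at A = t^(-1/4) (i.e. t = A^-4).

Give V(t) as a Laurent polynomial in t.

Reading the diagram top to bottom ('/'-over between positions i,i+1 = s_i, '\'-over = s_i^-1): braid word = s1^-1 s2 s2^-1 s2^-1 s2^-1 s1^-1 s1^-1 s1^-1 s2^-1 s2^-1 s2^-1 s1.
The presented braid s1^-1 s2 s2^-1 s2^-1 s2^-1 s1^-1 s1^-1 s1^-1 s2^-1 s2^-1 s2^-1 s1 on 3 strands reduces by inverse Markov moves (closure unchanged at each step):
  Deconjugate: the word is γ·β·γ⁻¹ with γ = s1^-1 s2 (prefix) and γ⁻¹ = s2^-1 s1 (suffix); strip both.
Reduced to β = s2^-1 s2^-1 s2^-1 s1^-1 s1^-1 s1^-1 s2^-1 s2^-1 on 3 strands, 8 crossings.
Compute on β:
Braid: s2^-1 s2^-1 s2^-1 s1^-1 s1^-1 s1^-1 s2^-1 s2^-1 on 3 strands, 8 crossings.
Writhe w = (#positive) - (#negative) = 0 - 8 = -8.
Computing the Kauffman bracket via state sum. There are 2^8 = 256 states.
Each crossing splits two ways (0=vertical, 1=horizontal). The state's weight is A^(#A-smoothings - #B-smoothings) * d^(loops - 1).
Tabulate the states by total A-exponent and number of loops L (A-exp: L × count):
  A^8: L=7 ×1
  A^6: L=6 ×8
  A^4: L=5 ×28
  A^2: L=4 ×55, L=6 ×1
  A^0: L=3 ×65, L=5 ×5
  A^-2: L=2 ×45, L=4 ×11
  A^-4: L=1 ×15, L=3 ×13
  A^-6: L=2 ×8
  A^-8: L=3 ×1
Each group contributes A^e * Σ count * d^(L-1):
Powers of d = -A^2 - A^-2: d^2 = A^4 + 2 + A^-4; d^3 = -A^6 - 3*A^2 - 3*A^-2 - A^-6; d^4 = A^8 + 4*A^4 + 6 + 4*A^-4 + A^-8; d^5 = -A^10 - 5*A^6 - 10*A^2 - 10*A^-2 - 5*A^-6 - A^-10; d^6 = A^12 + 6*A^8 + 15*A^4 + 20 + 15*A^-4 + 6*A^-8 + A^-12.
  A^8 * (d^6) = A^20 + 6*A^16 + 15*A^12 + 20*A^8 + 15*A^4 + 6 + A^-4
  A^6 * (8*d^5) = -8*A^16 - 40*A^12 - 80*A^8 - 80*A^4 - 40 - 8*A^-4
  A^4 * (28*d^4) = 28*A^12 + 112*A^8 + 168*A^4 + 112 + 28*A^-4
  A^2 * (55*d^3 + d^5) = -A^12 - 60*A^8 - 175*A^4 - 175 - 60*A^-4 - A^-8
  A^0 * (65*d^2 + 5*d^4) = 5*A^8 + 85*A^4 + 160 + 85*A^-4 + 5*A^-8
  A^-2 * (45*d + 11*d^3) = -11*A^4 - 78 - 78*A^-4 - 11*A^-8
  A^-4 * (15 + 13*d^2) = 13 + 41*A^-4 + 13*A^-8
  A^-6 * (8*d) = -8*A^-4 - 8*A^-8
  A^-8 * (d^2) = A^-4 + 2*A^-8 + A^-12
Summing the groups: <K> = A^20 - 2*A^16 + 2*A^12 - 3*A^8 + 2*A^4 - 2 + 2*A^-4 + A^-12
Normalise by the writhe: (-A^3)^(-w) = (-A^3)^(8) = A^24, so f(A) = A^24 * <K> = A^44 - 2*A^40 + 2*A^36 - 3*A^32 + 2*A^28 - 2*A^24 + 2*A^20 + A^12.
Substitute A = t^(-1/4), i.e. A^e → t^(-e/4): V(t) = t^-3 + 2*t^-5 - 2*t^-6 + 2*t^-7 - 3*t^-8 + 2*t^-9 - 2*t^-10 + t^-11

Answer: t^-3 + 2*t^-5 - 2*t^-6 + 2*t^-7 - 3*t^-8 + 2*t^-9 - 2*t^-10 + t^-11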